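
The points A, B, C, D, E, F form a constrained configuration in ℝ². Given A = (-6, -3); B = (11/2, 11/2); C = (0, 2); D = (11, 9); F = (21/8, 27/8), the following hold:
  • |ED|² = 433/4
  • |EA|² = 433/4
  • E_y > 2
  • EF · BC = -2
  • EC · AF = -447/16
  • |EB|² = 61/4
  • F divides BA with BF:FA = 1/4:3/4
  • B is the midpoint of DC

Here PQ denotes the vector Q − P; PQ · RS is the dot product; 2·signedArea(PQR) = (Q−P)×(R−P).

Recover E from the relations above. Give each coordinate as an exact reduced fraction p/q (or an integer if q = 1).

E = (5/2, 3)

1. E_x = 5/2  [EF · BC = -2 ∩ EC · AF = -447/16]
2. E_y = 3  [EF · BC = -2 ∩ EC · AF = -447/16]
   → E = (5/2, 3)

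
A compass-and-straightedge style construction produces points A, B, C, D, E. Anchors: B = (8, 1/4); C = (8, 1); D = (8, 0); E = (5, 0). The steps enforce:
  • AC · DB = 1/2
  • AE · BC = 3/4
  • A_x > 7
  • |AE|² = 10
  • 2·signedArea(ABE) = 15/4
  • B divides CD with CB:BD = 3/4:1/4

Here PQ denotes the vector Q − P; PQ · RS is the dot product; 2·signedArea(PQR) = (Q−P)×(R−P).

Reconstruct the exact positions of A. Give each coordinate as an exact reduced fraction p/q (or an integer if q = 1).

1. A_x = 8  [2·signedArea(ABE) = 15/4 ∩ AE · BC = 3/4]
2. A_y = -1  [2·signedArea(ABE) = 15/4 ∩ AE · BC = 3/4]
   → A = (8, -1)

A = (8, -1)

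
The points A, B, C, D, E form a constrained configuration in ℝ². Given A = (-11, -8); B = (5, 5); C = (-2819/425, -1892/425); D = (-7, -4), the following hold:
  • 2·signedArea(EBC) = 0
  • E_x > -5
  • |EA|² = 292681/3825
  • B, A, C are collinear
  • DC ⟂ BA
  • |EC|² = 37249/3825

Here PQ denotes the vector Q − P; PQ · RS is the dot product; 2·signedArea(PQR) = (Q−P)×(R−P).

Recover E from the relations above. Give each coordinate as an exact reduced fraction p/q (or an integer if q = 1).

E = (-5369/1275, -3167/1275)

1. E_x = -5369/1275  [line 4017/425·x + -4944/425·y + 927/85 = 0 ∩ |EC|² = 37249/3825]
2. E_y = -3167/1275  [line 4017/425·x + -4944/425·y + 927/85 = 0 ∩ |EC|² = 37249/3825]
   → E = (-5369/1275, -3167/1275)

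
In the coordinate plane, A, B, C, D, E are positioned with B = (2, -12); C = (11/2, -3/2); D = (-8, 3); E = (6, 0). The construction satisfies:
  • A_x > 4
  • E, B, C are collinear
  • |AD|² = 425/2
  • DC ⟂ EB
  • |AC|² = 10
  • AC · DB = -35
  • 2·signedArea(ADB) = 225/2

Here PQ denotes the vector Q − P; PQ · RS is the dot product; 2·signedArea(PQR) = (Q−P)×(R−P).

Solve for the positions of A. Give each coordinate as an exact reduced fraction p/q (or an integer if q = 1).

1. A_x = 9/2  [2·signedArea(ADB) = 225/2 ∩ AC · DB = -35]
2. A_y = -9/2  [2·signedArea(ADB) = 225/2 ∩ AC · DB = -35]
   → A = (9/2, -9/2)

A = (9/2, -9/2)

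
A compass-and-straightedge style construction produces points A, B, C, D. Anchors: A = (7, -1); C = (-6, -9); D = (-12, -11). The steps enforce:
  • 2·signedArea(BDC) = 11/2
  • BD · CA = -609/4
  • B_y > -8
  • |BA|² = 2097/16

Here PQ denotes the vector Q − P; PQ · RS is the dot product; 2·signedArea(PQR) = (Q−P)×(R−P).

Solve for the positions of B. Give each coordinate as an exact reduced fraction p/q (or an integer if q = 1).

1. B_x = -11/4  [2·signedArea(BDC) = 11/2 ∩ BD · CA = -609/4]
2. B_y = -7  [2·signedArea(BDC) = 11/2 ∩ BD · CA = -609/4]
   → B = (-11/4, -7)

B = (-11/4, -7)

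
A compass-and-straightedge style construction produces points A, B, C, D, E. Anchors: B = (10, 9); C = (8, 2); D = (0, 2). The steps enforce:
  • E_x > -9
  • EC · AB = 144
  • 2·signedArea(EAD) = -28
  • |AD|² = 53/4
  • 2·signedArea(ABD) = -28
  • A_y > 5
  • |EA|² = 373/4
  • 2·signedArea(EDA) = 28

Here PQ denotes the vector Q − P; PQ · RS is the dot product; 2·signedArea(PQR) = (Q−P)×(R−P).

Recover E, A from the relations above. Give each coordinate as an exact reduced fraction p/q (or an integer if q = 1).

A = (1, 11/2)
E = (-8, 2)

1. A_x = 1  [line 7·x + -10·y + 48 = 0 ∩ |AD|² = 53/4]
2. A_y = 11/2  [line 7·x + -10·y + 48 = 0 ∩ |AD|² = 53/4]
   → A = (1, 11/2)
3. E_x = -8  [2·signedArea(EDA) = 28 ∩ EC · AB = 144]
4. E_y = 2  [2·signedArea(EDA) = 28 ∩ EC · AB = 144]
   → E = (-8, 2)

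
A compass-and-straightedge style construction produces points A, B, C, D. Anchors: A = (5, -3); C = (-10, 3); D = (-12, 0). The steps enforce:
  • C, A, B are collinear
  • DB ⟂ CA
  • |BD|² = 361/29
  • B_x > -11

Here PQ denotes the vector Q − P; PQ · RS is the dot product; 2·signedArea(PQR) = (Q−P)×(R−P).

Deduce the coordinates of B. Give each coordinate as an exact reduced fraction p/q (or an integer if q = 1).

B = (-310/29, 95/29)

1. B_x = -310/29  [C, A, B are collinear ∩ DB ⟂ CA]
2. B_y = 95/29  [C, A, B are collinear ∩ DB ⟂ CA]
   → B = (-310/29, 95/29)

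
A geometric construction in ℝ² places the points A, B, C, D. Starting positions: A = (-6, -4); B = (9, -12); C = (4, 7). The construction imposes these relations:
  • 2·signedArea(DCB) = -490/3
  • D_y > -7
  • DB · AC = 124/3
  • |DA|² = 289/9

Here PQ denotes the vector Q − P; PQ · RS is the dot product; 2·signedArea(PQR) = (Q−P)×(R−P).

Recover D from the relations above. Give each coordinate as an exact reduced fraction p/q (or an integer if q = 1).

D = (-1, -20/3)

1. D_x = -1  [DB · AC = 124/3 ∩ 2·signedArea(DCB) = -490/3]
2. D_y = -20/3  [DB · AC = 124/3 ∩ 2·signedArea(DCB) = -490/3]
   → D = (-1, -20/3)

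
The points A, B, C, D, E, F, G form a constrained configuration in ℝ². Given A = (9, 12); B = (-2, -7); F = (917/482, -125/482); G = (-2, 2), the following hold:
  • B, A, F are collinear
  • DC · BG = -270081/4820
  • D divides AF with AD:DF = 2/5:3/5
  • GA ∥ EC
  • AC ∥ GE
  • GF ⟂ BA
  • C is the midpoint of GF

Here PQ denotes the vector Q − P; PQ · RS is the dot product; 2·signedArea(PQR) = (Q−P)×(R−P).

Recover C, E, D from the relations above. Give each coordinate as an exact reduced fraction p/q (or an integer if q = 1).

1. C_x = -47/964  [C is the midpoint of GF]
2. C_y = 839/964  [C is the midpoint of GF]
   → C = (-47/964, 839/964)
3. E_x = -10651/964  [GA ∥ EC ∩ AC ∥ GE]
4. E_y = -8801/964  [GA ∥ EC ∩ AC ∥ GE]
   → E = (-10651/964, -8801/964)
5. D_x = 7424/1205  [D divides AF with AD:DF = 2/5:3/5]
6. D_y = 8551/1205  [D divides AF with AD:DF = 2/5:3/5]
   → D = (7424/1205, 8551/1205)

C = (-47/964, 839/964)
D = (7424/1205, 8551/1205)
E = (-10651/964, -8801/964)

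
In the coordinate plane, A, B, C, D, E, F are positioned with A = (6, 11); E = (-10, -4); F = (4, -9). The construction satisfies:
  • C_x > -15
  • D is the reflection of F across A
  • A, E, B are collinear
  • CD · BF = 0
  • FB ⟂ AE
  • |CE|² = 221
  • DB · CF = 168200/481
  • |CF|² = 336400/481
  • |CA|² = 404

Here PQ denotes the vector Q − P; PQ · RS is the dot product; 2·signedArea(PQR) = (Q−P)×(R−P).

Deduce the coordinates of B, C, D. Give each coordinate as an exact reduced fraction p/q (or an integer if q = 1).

B = (-2426/481, 311/481)
C = (-6776/481, 4951/481)
D = (8, 31)

1. B_x = -2426/481  [A, E, B are collinear ∩ FB ⟂ AE]
2. B_y = 311/481  [A, E, B are collinear ∩ FB ⟂ AE]
   → B = (-2426/481, 311/481)
3. D_x = 8  [D is the reflection of F across A]
4. D_y = 31  [D is the reflection of F across A]
   → D = (8, 31)
5. C_x = -6776/481  [CD · BF = 0 ∩ DB · CF = 168200/481]
6. C_y = 4951/481  [CD · BF = 0 ∩ DB · CF = 168200/481]
   → C = (-6776/481, 4951/481)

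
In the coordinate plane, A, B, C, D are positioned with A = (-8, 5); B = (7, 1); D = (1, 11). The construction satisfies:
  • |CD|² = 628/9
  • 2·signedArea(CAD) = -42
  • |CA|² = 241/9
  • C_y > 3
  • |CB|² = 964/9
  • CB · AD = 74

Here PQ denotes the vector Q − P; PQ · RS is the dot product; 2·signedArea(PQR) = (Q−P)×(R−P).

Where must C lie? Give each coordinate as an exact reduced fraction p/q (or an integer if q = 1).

C = (-3, 11/3)

1. C_x = -3  [CB · AD = 74 ∩ 2·signedArea(CAD) = -42]
2. C_y = 11/3  [CB · AD = 74 ∩ 2·signedArea(CAD) = -42]
   → C = (-3, 11/3)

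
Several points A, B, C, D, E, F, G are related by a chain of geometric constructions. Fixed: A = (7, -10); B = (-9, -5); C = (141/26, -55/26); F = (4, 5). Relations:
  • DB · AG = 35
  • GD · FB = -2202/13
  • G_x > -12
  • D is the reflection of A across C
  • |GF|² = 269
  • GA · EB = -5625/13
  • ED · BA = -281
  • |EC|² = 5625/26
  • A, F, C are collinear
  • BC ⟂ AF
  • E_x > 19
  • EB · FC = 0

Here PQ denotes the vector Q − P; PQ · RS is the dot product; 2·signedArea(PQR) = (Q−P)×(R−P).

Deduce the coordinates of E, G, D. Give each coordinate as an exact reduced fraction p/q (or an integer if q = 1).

1. E_x = 258/13  [line -37/26·x + 185/26·y + 296/13 = 0 ∩ |EC|² = 5625/26]
2. E_y = 10/13  [line -37/26·x + 185/26·y + 296/13 = 0 ∩ |EC|² = 5625/26]
   → E = (258/13, 10/13)
3. D_x = 50/13  [D is the reflection of A across C]
4. D_y = 75/13  [D is the reflection of A across C]
   → D = (50/13, 75/13)
5. G_x = -154/13  [GD · FB = -2202/13 ∩ DB · AG = 35]
6. G_y = 120/13  [GD · FB = -2202/13 ∩ DB · AG = 35]
   → G = (-154/13, 120/13)

D = (50/13, 75/13)
E = (258/13, 10/13)
G = (-154/13, 120/13)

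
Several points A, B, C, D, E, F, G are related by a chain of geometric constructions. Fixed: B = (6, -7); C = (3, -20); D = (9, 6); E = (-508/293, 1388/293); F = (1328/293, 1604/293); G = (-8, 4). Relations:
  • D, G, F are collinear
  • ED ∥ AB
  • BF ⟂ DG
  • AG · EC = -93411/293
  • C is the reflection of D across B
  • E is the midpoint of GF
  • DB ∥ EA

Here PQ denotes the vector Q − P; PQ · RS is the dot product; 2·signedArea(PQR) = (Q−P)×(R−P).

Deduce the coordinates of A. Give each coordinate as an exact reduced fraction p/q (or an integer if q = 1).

1. A_x = -1387/293  [ED ∥ AB ∩ DB ∥ EA]
2. A_y = -2421/293  [ED ∥ AB ∩ DB ∥ EA]
   → A = (-1387/293, -2421/293)

A = (-1387/293, -2421/293)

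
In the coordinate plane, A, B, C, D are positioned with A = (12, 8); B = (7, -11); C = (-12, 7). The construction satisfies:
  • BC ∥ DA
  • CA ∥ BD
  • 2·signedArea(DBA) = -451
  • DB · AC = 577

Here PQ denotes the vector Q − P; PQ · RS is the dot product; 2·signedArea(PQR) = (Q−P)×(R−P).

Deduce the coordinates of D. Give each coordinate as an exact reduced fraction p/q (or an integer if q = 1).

1. D_x = 31  [BC ∥ DA ∩ CA ∥ BD]
2. D_y = -10  [BC ∥ DA ∩ CA ∥ BD]
   → D = (31, -10)

D = (31, -10)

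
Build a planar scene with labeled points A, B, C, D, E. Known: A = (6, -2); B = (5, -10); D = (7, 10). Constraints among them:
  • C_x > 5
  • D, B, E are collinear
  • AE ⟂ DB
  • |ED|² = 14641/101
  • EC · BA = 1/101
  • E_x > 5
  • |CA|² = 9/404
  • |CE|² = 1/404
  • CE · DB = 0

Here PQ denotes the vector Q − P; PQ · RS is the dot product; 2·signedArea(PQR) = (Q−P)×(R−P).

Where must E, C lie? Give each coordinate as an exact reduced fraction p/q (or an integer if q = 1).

1. E_x = 586/101  [D, B, E are collinear ∩ AE ⟂ DB]
2. E_y = -200/101  [D, B, E are collinear ∩ AE ⟂ DB]
   → E = (586/101, -200/101)
3. C_x = 591/101  [CE · DB = 0 ∩ EC · BA = 1/101]
4. C_y = -401/202  [CE · DB = 0 ∩ EC · BA = 1/101]
   → C = (591/101, -401/202)

C = (591/101, -401/202)
E = (586/101, -200/101)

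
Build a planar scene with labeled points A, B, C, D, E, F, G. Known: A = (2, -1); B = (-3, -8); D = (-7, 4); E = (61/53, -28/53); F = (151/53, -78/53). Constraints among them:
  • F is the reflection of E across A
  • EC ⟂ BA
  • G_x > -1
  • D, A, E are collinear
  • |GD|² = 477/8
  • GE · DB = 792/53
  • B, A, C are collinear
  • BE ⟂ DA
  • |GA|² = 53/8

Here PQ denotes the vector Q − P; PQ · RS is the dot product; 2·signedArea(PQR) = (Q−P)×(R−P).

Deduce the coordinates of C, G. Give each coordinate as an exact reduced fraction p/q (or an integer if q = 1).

1. C_x = 3797/1961  [B, A, C are collinear ∩ EC ⟂ BA]
2. C_y = -2136/1961  [B, A, C are collinear ∩ EC ⟂ BA]
   → C = (3797/1961, -2136/1961)
3. G_x = -1/4  [line -4·x + 12·y + -4 = 0 ∩ |GD|² = 477/8]
4. G_y = 1/4  [line -4·x + 12·y + -4 = 0 ∩ |GD|² = 477/8]
   → G = (-1/4, 1/4)

C = (3797/1961, -2136/1961)
G = (-1/4, 1/4)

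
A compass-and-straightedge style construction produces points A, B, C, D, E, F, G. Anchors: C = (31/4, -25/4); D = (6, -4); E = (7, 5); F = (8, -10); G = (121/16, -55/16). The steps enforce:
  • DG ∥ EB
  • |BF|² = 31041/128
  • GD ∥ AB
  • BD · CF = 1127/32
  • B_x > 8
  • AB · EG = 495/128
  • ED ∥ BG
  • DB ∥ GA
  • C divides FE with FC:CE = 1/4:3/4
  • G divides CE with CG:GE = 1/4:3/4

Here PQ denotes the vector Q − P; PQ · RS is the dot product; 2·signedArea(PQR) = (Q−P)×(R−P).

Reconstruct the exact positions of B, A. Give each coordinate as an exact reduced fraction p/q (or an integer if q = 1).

A = (81/8, 49/8)
B = (137/16, 89/16)

1. B_x = 137/16  [ED ∥ BG ∩ DG ∥ EB]
2. B_y = 89/16  [ED ∥ BG ∩ DG ∥ EB]
   → B = (137/16, 89/16)
3. A_x = 81/8  [GD ∥ AB ∩ DB ∥ GA]
4. A_y = 49/8  [GD ∥ AB ∩ DB ∥ GA]
   → A = (81/8, 49/8)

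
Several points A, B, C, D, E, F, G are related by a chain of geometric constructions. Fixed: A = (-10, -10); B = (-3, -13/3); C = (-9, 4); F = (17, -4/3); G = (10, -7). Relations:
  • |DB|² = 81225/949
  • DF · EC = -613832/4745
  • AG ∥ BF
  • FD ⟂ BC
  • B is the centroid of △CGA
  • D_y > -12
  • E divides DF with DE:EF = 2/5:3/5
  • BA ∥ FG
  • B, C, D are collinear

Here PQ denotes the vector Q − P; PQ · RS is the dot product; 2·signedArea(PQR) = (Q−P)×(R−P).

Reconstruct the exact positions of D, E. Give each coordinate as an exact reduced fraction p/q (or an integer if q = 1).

1. D_x = 2283/949  [B, C, D are collinear ∩ FD ⟂ BC]
2. D_y = -33712/2847  [B, C, D are collinear ∩ FD ⟂ BC]
   → D = (2283/949, -33712/2847)
3. E_x = 7823/949  [E divides DF with DE:EF = 2/5:3/5]
4. E_y = -108728/14235  [E divides DF with DE:EF = 2/5:3/5]
   → E = (7823/949, -108728/14235)

D = (2283/949, -33712/2847)
E = (7823/949, -108728/14235)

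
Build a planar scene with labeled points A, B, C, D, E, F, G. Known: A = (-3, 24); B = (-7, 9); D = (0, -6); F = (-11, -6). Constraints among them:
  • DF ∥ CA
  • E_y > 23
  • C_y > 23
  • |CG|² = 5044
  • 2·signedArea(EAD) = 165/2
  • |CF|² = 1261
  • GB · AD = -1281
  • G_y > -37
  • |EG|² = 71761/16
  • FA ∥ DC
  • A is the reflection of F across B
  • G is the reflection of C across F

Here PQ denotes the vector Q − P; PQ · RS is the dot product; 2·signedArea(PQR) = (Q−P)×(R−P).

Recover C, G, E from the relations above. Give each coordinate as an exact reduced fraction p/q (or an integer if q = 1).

1. C_x = 8  [DF ∥ CA ∩ FA ∥ DC]
2. C_y = 24  [DF ∥ CA ∩ FA ∥ DC]
   → C = (8, 24)
3. G_x = -30  [G is the reflection of C across F]
4. G_y = -36  [G is the reflection of C across F]
   → G = (-30, -36)
5. E_x = -1/4  [line 30·x + 3·y + -129/2 = 0 ∩ |EG|² = 71761/16]
6. E_y = 24  [line 30·x + 3·y + -129/2 = 0 ∩ |EG|² = 71761/16]
   → E = (-1/4, 24)

C = (8, 24)
E = (-1/4, 24)
G = (-30, -36)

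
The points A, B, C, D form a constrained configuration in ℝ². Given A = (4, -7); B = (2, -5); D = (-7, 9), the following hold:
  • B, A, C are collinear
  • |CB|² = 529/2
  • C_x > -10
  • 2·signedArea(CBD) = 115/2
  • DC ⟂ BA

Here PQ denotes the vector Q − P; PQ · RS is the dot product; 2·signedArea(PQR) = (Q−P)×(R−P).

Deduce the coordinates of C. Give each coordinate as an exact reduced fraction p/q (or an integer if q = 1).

C = (-19/2, 13/2)

1. C_x = -19/2  [B, A, C are collinear ∩ DC ⟂ BA]
2. C_y = 13/2  [B, A, C are collinear ∩ DC ⟂ BA]
   → C = (-19/2, 13/2)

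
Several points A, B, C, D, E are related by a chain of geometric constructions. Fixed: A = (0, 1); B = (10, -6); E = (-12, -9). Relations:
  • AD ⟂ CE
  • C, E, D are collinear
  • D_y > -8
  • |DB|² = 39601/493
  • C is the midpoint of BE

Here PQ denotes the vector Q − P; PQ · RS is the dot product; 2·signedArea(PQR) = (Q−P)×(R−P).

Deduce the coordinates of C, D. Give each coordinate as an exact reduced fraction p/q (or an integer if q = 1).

1. C_x = -1  [C is the midpoint of BE]
2. C_y = -15/2  [C is the midpoint of BE]
   → C = (-1, -15/2)
3. D_x = 552/493  [C, E, D are collinear ∩ AD ⟂ CE]
4. D_y = -3555/493  [C, E, D are collinear ∩ AD ⟂ CE]
   → D = (552/493, -3555/493)

C = (-1, -15/2)
D = (552/493, -3555/493)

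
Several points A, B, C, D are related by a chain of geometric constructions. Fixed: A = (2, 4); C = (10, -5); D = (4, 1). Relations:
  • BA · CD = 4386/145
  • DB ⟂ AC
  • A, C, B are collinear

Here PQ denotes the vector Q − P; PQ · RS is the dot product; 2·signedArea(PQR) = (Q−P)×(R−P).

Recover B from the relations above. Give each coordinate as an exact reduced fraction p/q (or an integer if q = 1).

1. B_x = 634/145  [A, C, B are collinear ∩ DB ⟂ AC]
2. B_y = 193/145  [A, C, B are collinear ∩ DB ⟂ AC]
   → B = (634/145, 193/145)

B = (634/145, 193/145)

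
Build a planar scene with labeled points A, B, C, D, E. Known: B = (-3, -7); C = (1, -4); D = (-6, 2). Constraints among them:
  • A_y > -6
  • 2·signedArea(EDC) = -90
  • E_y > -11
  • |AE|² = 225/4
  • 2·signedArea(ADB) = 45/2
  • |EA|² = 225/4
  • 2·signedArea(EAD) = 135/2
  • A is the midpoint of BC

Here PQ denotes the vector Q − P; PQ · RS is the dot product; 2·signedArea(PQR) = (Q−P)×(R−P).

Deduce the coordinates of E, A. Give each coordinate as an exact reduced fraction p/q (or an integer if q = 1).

A = (-1, -11/2)
E = (-7, -10)

1. A_x = -1  [A is the midpoint of BC]
2. A_y = -11/2  [A is the midpoint of BC]
   → A = (-1, -11/2)
3. E_x = -7  [2·signedArea(EDC) = -90 ∩ 2·signedArea(EAD) = 135/2]
4. E_y = -10  [2·signedArea(EDC) = -90 ∩ 2·signedArea(EAD) = 135/2]
   → E = (-7, -10)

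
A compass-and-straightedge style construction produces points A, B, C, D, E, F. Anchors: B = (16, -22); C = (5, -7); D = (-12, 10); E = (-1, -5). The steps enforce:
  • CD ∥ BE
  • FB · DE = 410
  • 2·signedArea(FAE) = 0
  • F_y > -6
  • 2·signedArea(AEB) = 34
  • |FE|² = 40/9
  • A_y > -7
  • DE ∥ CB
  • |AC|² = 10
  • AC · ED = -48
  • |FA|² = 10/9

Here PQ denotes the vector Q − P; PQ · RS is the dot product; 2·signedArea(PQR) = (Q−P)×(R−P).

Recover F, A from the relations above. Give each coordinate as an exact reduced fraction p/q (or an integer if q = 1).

A = (2, -6)
F = (1, -17/3)

1. F_x = 1  [line -11·x + 15·y + 96 = 0 ∩ |FE|² = 40/9]
2. F_y = -17/3  [line -11·x + 15·y + 96 = 0 ∩ |FE|² = 40/9]
   → F = (1, -17/3)
3. A_x = 2  [2·signedArea(FAE) = 0 ∩ AC · ED = -48]
4. A_y = -6  [2·signedArea(FAE) = 0 ∩ AC · ED = -48]
   → A = (2, -6)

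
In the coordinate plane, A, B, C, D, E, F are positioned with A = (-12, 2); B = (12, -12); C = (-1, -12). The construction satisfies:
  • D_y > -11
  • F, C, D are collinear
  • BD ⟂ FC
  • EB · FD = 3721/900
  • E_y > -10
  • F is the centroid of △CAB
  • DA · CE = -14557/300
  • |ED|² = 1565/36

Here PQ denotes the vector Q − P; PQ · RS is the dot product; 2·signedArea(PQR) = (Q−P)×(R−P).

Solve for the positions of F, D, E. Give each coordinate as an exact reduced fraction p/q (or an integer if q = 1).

D = (-37/50, -509/50)
E = (35/6, -29/3)
F = (-1/3, -22/3)

1. F_x = -1/3  [F is the centroid of △CAB]
2. F_y = -22/3  [F is the centroid of △CAB]
   → F = (-1/3, -22/3)
3. D_x = -37/50  [F, C, D are collinear ∩ BD ⟂ FC]
4. D_y = -509/50  [F, C, D are collinear ∩ BD ⟂ FC]
   → D = (-37/50, -509/50)
5. E_x = 35/6  [EB · FD = 3721/900 ∩ DA · CE = -14557/300]
6. E_y = -29/3  [EB · FD = 3721/900 ∩ DA · CE = -14557/300]
   → E = (35/6, -29/3)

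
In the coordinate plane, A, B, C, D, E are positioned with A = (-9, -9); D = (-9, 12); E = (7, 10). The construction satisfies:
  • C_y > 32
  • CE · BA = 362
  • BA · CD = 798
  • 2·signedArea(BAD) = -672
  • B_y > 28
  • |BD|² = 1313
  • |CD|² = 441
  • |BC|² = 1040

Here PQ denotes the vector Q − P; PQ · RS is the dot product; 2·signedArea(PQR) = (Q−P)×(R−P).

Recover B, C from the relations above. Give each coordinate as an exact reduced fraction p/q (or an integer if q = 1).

B = (23, 29)
C = (-9, 33)

1. B_x = 23  [2·signedArea(BAD) = -672]
2. B_y = 29  [|BD|² = 1313]
   → B = (23, 29)
3. C_x = -9  [line 32·x + 38·y + -966 = 0 ∩ |CD|² = 441]
4. C_y = 33  [line 32·x + 38·y + -966 = 0 ∩ |CD|² = 441]
   → C = (-9, 33)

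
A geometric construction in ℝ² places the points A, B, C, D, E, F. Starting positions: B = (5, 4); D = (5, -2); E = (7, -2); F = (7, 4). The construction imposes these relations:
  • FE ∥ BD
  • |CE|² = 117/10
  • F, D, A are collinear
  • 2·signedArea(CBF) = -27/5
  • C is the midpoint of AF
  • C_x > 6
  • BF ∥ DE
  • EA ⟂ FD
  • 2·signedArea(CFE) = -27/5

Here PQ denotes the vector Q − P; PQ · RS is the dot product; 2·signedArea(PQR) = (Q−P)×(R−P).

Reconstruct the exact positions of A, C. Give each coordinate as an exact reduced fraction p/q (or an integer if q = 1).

1. A_x = 26/5  [F, D, A are collinear ∩ EA ⟂ FD]
2. A_y = -7/5  [F, D, A are collinear ∩ EA ⟂ FD]
   → A = (26/5, -7/5)
3. C_x = 61/10  [C is the midpoint of AF]
4. C_y = 13/10  [C is the midpoint of AF]
   → C = (61/10, 13/10)

A = (26/5, -7/5)
C = (61/10, 13/10)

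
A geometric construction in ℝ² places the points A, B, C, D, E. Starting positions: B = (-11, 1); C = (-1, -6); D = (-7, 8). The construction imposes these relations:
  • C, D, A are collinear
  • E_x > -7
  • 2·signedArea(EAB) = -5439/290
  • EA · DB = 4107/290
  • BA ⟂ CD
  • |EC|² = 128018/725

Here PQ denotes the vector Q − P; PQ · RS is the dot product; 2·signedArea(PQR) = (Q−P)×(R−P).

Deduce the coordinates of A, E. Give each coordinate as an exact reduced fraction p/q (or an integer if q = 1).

A = (-295/58, 205/58)
E = (-904/145, 901/145)

1. A_x = -295/58  [C, D, A are collinear ∩ BA ⟂ CD]
2. A_y = 205/58  [C, D, A are collinear ∩ BA ⟂ CD]
   → A = (-295/58, 205/58)
3. E_x = -904/145  [EA · DB = 4107/290 ∩ 2·signedArea(EAB) = -5439/290]
4. E_y = 901/145  [EA · DB = 4107/290 ∩ 2·signedArea(EAB) = -5439/290]
   → E = (-904/145, 901/145)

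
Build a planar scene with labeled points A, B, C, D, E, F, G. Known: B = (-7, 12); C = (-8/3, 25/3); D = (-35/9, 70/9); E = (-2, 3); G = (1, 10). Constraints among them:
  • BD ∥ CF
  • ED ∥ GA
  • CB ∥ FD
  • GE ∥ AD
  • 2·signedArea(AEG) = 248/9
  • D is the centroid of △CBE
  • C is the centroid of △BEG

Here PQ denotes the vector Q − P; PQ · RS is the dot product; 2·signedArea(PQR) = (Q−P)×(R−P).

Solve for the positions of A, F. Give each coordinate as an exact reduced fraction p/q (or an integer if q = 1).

A = (-8/9, 133/9)
F = (4/9, 37/9)

1. A_x = -8/9  [GE ∥ AD ∩ ED ∥ GA]
2. A_y = 133/9  [GE ∥ AD ∩ ED ∥ GA]
   → A = (-8/9, 133/9)
3. F_x = 4/9  [CB ∥ FD ∩ BD ∥ CF]
4. F_y = 37/9  [CB ∥ FD ∩ BD ∥ CF]
   → F = (4/9, 37/9)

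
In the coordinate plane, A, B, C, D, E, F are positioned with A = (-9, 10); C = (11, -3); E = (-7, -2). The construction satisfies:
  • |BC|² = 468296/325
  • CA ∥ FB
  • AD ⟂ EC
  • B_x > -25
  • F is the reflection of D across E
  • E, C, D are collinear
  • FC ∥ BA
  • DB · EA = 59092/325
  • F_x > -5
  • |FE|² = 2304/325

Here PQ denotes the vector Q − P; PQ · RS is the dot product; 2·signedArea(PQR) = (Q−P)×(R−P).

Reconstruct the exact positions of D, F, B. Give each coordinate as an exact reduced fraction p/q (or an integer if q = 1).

B = (-7911/325, 3527/325)
D = (-3139/325, -602/325)
F = (-1411/325, -698/325)

1. D_x = -3139/325  [E, C, D are collinear ∩ AD ⟂ EC]
2. D_y = -602/325  [E, C, D are collinear ∩ AD ⟂ EC]
   → D = (-3139/325, -602/325)
3. F_x = -1411/325  [F is the reflection of D across E]
4. F_y = -698/325  [F is the reflection of D across E]
   → F = (-1411/325, -698/325)
5. B_x = -7911/325  [FC ∥ BA ∩ CA ∥ FB]
6. B_y = 3527/325  [FC ∥ BA ∩ CA ∥ FB]
   → B = (-7911/325, 3527/325)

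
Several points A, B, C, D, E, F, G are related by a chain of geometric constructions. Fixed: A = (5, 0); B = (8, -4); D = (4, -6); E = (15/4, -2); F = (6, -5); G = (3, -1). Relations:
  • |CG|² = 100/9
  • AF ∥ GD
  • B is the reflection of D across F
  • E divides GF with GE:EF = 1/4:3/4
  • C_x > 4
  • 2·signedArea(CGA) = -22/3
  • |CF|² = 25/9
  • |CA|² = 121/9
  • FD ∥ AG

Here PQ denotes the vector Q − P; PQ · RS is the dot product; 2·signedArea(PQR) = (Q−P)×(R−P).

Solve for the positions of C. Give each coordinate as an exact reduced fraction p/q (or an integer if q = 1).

C = (5, -11/3)

1. C_x = 5  [line -1·x + 2·y + 37/3 = 0 ∩ |CG|² = 100/9]
2. C_y = -11/3  [line -1·x + 2·y + 37/3 = 0 ∩ |CG|² = 100/9]
   → C = (5, -11/3)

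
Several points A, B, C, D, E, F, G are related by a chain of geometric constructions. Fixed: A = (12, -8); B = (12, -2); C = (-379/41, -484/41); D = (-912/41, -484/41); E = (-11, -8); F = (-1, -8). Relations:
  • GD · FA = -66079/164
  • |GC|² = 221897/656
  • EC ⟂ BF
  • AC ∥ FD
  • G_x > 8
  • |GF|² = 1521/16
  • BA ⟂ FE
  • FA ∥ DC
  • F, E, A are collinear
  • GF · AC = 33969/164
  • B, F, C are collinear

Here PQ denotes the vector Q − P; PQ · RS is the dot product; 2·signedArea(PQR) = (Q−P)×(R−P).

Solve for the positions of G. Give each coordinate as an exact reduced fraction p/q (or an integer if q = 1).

1. G_x = 35/4  [GF · AC = 33969/164 ∩ GD · FA = -66079/164]
2. G_y = -8  [GF · AC = 33969/164 ∩ GD · FA = -66079/164]
   → G = (35/4, -8)

G = (35/4, -8)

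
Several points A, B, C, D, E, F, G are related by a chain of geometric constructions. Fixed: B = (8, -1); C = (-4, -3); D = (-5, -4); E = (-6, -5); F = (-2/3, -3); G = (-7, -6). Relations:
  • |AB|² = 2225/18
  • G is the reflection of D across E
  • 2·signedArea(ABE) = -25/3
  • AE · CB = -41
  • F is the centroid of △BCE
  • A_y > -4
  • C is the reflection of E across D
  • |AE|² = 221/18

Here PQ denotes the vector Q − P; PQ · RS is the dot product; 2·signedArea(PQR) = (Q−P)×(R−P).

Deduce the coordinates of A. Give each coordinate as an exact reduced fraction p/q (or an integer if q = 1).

1. A_x = -17/6  [2·signedArea(ABE) = -25/3 ∩ AE · CB = -41]
2. A_y = -7/2  [2·signedArea(ABE) = -25/3 ∩ AE · CB = -41]
   → A = (-17/6, -7/2)

A = (-17/6, -7/2)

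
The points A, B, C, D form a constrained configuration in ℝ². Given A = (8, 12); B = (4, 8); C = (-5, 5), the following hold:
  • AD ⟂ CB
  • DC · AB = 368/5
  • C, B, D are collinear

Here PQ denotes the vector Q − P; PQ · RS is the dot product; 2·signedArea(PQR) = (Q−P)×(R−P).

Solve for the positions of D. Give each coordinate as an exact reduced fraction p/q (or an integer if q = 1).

D = (44/5, 48/5)

1. D_x = 44/5  [C, B, D are collinear ∩ AD ⟂ CB]
2. D_y = 48/5  [C, B, D are collinear ∩ AD ⟂ CB]
   → D = (44/5, 48/5)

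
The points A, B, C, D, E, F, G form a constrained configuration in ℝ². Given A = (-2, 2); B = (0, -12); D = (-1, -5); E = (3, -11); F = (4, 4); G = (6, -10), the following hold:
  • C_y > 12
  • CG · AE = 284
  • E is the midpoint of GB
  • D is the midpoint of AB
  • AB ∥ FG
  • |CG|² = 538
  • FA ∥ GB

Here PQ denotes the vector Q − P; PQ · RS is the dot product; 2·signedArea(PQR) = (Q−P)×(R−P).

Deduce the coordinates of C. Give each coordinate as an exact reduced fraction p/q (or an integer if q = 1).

C = (9, 13)

1. C_x = 9  [line -5·x + 13·y + -124 = 0 ∩ |CG|² = 538]
2. C_y = 13  [line -5·x + 13·y + -124 = 0 ∩ |CG|² = 538]
   → C = (9, 13)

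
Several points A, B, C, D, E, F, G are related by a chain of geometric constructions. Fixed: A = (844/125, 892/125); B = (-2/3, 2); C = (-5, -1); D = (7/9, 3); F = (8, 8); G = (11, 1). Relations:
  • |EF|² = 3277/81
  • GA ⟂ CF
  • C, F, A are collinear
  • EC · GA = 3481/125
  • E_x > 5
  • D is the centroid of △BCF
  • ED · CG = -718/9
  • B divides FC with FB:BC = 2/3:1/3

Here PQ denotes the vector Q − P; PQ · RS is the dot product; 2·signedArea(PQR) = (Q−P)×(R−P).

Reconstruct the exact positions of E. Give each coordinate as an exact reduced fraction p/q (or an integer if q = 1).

1. E_x = 53/9  [EC · GA = 3481/125 ∩ ED · CG = -718/9]
2. E_y = 2  [EC · GA = 3481/125 ∩ ED · CG = -718/9]
   → E = (53/9, 2)

E = (53/9, 2)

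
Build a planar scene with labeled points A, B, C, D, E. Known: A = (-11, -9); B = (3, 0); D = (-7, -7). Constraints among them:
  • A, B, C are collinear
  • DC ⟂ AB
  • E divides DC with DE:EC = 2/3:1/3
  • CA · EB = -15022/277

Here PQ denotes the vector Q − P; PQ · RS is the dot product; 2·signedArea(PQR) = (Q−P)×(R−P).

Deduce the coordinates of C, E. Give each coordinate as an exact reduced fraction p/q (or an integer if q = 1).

C = (-2011/277, -1827/277)
E = (-1987/277, -5593/831)

1. C_x = -2011/277  [A, B, C are collinear ∩ DC ⟂ AB]
2. C_y = -1827/277  [A, B, C are collinear ∩ DC ⟂ AB]
   → C = (-2011/277, -1827/277)
3. E_x = -1987/277  [E divides DC with DE:EC = 2/3:1/3]
4. E_y = -5593/831  [E divides DC with DE:EC = 2/3:1/3]
   → E = (-1987/277, -5593/831)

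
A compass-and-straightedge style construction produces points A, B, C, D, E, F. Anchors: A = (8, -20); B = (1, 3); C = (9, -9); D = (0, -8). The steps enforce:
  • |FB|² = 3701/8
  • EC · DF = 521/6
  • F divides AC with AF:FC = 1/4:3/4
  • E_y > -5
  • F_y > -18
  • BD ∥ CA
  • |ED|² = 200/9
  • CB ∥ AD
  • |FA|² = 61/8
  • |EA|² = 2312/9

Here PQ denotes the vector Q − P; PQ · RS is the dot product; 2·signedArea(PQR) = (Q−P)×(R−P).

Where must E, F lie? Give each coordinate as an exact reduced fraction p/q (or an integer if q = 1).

1. F_x = 33/4  [F divides AC with AF:FC = 1/4:3/4]
2. F_y = -69/4  [F divides AC with AF:FC = 1/4:3/4]
   → F = (33/4, -69/4)
3. E_x = 10/3  [line -33/4·x + 37/4·y + 212/3 = 0 ∩ |EA|² = 2312/9]
4. E_y = -14/3  [line -33/4·x + 37/4·y + 212/3 = 0 ∩ |EA|² = 2312/9]
   → E = (10/3, -14/3)

E = (10/3, -14/3)
F = (33/4, -69/4)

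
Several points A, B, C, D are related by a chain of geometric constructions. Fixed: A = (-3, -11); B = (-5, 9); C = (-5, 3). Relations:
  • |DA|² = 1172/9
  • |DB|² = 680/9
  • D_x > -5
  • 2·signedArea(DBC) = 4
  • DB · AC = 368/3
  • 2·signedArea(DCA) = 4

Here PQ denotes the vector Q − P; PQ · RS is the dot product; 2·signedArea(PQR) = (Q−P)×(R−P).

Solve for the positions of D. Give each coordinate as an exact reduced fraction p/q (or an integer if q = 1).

1. D_x = -13/3  [2·signedArea(DCA) = 4 ∩ DB · AC = 368/3]
2. D_y = 1/3  [2·signedArea(DCA) = 4 ∩ DB · AC = 368/3]
   → D = (-13/3, 1/3)

D = (-13/3, 1/3)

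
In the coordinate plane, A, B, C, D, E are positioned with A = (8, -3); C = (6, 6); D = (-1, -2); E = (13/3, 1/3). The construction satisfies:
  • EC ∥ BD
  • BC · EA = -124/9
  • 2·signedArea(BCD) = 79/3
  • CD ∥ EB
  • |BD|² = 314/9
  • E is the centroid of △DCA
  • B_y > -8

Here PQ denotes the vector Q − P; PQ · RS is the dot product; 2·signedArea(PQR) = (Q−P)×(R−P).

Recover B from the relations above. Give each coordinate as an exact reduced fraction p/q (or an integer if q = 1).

B = (-8/3, -23/3)

1. B_x = -8/3  [EC ∥ BD ∩ CD ∥ EB]
2. B_y = -23/3  [EC ∥ BD ∩ CD ∥ EB]
   → B = (-8/3, -23/3)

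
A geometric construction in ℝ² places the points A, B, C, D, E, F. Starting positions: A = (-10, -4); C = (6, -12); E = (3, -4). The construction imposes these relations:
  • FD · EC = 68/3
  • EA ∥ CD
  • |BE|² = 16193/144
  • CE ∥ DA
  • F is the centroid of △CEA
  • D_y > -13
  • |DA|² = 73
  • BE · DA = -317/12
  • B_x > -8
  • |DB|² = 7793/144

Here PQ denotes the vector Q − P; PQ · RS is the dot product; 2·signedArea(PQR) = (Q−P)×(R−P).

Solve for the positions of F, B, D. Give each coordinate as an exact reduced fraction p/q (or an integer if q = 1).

B = (-91/12, -14/3)
D = (-7, -12)
F = (-1/3, -20/3)

1. F_x = -1/3  [F is the centroid of △CEA]
2. F_y = -20/3  [F is the centroid of △CEA]
   → F = (-1/3, -20/3)
3. D_x = -7  [CE ∥ DA ∩ EA ∥ CD]
4. D_y = -12  [CE ∥ DA ∩ EA ∥ CD]
   → D = (-7, -12)
5. B_x = -91/12  [line 3·x + -8·y + -175/12 = 0 ∩ |DB|² = 7793/144]
6. B_y = -14/3  [line 3·x + -8·y + -175/12 = 0 ∩ |DB|² = 7793/144]
   → B = (-91/12, -14/3)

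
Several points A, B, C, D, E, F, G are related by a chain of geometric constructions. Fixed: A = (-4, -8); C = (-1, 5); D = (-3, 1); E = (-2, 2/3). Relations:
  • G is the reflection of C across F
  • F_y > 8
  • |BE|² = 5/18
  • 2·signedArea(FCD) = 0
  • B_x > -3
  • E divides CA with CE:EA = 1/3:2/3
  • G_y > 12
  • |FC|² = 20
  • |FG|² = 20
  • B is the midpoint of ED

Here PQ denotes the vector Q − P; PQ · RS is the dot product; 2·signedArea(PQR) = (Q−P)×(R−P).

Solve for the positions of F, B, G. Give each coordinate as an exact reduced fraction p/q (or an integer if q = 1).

B = (-5/2, 5/6)
F = (1, 9)
G = (3, 13)

1. F_x = 1  [line 4·x + -2·y + 14 = 0 ∩ |FC|² = 20]
2. F_y = 9  [line 4·x + -2·y + 14 = 0 ∩ |FC|² = 20]
   → F = (1, 9)
3. B_x = -5/2  [B is the midpoint of ED]
4. B_y = 5/6  [B is the midpoint of ED]
   → B = (-5/2, 5/6)
5. G_x = 3  [G is the reflection of C across F]
6. G_y = 13  [G is the reflection of C across F]
   → G = (3, 13)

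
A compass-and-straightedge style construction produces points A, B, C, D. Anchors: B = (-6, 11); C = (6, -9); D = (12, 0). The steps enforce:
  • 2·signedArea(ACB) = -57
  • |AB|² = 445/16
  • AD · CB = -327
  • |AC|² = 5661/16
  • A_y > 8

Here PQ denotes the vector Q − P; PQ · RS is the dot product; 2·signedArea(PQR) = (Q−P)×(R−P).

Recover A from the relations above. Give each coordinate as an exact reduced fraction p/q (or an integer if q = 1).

1. A_x = -3/2  [AD · CB = -327 ∩ 2·signedArea(ACB) = -57]
2. A_y = 33/4  [AD · CB = -327 ∩ 2·signedArea(ACB) = -57]
   → A = (-3/2, 33/4)

A = (-3/2, 33/4)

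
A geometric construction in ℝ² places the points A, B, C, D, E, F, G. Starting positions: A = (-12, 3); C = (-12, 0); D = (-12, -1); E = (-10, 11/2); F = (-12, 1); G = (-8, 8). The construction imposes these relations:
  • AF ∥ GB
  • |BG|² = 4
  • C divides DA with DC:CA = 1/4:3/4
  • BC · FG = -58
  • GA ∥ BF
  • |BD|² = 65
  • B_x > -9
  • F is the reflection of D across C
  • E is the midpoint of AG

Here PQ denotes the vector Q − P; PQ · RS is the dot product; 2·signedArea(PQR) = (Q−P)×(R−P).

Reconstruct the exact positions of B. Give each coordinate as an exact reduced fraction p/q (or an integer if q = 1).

B = (-8, 6)

1. B_x = -8  [GA ∥ BF ∩ AF ∥ GB]
2. B_y = 6  [GA ∥ BF ∩ AF ∥ GB]
   → B = (-8, 6)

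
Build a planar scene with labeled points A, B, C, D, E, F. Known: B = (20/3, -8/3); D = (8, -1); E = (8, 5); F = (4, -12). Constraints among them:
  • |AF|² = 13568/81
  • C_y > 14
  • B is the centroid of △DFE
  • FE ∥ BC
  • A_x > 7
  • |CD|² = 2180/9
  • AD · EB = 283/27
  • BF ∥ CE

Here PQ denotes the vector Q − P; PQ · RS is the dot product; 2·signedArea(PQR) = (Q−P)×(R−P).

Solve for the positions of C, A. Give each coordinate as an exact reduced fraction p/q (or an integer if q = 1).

1. C_x = 32/3  [BF ∥ CE ∩ FE ∥ BC]
2. C_y = 43/3  [BF ∥ CE ∩ FE ∥ BC]
   → C = (32/3, 43/3)
3. A_x = 68/9  [line 4/3·x + 23/3·y + -364/27 = 0 ∩ |AF|² = 13568/81]
4. A_y = 4/9  [line 4/3·x + 23/3·y + -364/27 = 0 ∩ |AF|² = 13568/81]
   → A = (68/9, 4/9)

A = (68/9, 4/9)
C = (32/3, 43/3)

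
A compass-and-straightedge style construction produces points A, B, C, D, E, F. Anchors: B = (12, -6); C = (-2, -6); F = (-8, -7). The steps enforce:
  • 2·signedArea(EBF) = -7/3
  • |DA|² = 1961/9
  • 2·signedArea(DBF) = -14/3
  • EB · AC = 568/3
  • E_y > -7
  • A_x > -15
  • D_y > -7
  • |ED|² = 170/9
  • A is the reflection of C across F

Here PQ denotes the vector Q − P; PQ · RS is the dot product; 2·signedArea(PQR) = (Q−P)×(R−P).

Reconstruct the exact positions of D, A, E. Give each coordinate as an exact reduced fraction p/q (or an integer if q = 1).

A = (-14, -8)
D = (2/3, -19/3)
E = (-11/3, -20/3)

1. A_x = -14  [A is the reflection of C across F]
2. A_y = -8  [A is the reflection of C across F]
   → A = (-14, -8)
3. E_x = -11/3  [EB · AC = 568/3 ∩ 2·signedArea(EBF) = -7/3]
4. E_y = -20/3  [EB · AC = 568/3 ∩ 2·signedArea(EBF) = -7/3]
   → E = (-11/3, -20/3)
5. D_x = 2/3  [line 1·x + -20·y + -382/3 = 0 ∩ |DA|² = 1961/9]
6. D_y = -19/3  [line 1·x + -20·y + -382/3 = 0 ∩ |DA|² = 1961/9]
   → D = (2/3, -19/3)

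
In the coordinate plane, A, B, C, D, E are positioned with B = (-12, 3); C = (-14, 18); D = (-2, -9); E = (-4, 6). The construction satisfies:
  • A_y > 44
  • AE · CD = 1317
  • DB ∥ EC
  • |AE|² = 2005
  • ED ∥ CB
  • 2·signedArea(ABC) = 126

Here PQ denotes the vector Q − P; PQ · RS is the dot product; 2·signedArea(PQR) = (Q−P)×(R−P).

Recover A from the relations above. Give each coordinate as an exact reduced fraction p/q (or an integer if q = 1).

1. A_x = -26  [2·signedArea(ABC) = 126 ∩ AE · CD = 1317]
2. A_y = 45  [2·signedArea(ABC) = 126 ∩ AE · CD = 1317]
   → A = (-26, 45)

A = (-26, 45)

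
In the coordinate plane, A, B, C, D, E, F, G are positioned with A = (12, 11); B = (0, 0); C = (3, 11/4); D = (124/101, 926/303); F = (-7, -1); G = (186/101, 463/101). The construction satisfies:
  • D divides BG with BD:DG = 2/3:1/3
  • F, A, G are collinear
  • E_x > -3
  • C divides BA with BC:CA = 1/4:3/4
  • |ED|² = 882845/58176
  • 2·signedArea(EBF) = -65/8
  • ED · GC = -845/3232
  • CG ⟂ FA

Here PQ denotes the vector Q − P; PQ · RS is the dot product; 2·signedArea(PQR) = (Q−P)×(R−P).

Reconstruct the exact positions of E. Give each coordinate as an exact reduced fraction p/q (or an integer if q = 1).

E = (-2, 7/8)

1. E_x = -2  [ED · GC = -845/3232 ∩ 2·signedArea(EBF) = -65/8]
2. E_y = 7/8  [ED · GC = -845/3232 ∩ 2·signedArea(EBF) = -65/8]
   → E = (-2, 7/8)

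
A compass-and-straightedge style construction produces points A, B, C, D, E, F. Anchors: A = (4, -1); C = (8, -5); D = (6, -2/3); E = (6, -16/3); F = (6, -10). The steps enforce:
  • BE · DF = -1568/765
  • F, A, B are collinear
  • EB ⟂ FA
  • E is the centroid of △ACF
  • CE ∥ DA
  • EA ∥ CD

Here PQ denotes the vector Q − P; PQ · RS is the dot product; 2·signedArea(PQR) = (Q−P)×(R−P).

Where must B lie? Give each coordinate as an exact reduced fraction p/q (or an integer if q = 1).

B = (426/85, -472/85)

1. B_x = 426/85  [F, A, B are collinear ∩ EB ⟂ FA]
2. B_y = -472/85  [F, A, B are collinear ∩ EB ⟂ FA]
   → B = (426/85, -472/85)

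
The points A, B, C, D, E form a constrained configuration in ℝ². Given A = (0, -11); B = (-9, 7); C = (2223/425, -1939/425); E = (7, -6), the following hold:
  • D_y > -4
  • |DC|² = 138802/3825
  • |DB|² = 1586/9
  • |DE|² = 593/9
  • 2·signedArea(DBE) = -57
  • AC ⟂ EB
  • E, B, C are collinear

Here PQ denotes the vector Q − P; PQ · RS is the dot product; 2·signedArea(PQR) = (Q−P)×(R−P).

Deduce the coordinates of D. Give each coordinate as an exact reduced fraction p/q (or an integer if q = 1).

D = (-2/3, -10/3)

1. D_x = -2/3  [line 13·x + 16·y + 62 = 0 ∩ |DC|² = 138802/3825]
2. D_y = -10/3  [line 13·x + 16·y + 62 = 0 ∩ |DC|² = 138802/3825]
   → D = (-2/3, -10/3)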